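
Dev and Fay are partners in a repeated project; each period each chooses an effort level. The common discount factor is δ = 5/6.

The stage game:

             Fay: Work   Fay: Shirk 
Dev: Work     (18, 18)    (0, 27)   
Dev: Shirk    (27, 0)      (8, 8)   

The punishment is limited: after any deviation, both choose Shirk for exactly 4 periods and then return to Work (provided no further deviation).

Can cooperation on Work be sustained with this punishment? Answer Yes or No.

Yes

IC: δ+…+δ^4 ≥ (27−18)/(18−8) = 9/10.
At δ = 5/6: partial sum = 2.5887 ≥ 0.9000. Cooperation sustainable.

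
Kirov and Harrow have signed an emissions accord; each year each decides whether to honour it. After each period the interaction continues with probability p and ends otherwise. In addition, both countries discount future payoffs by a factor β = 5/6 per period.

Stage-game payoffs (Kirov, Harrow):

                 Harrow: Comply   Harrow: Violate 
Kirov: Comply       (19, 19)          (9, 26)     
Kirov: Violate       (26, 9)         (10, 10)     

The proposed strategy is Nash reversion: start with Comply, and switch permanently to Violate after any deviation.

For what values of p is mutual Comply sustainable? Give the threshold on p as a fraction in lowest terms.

21/40

Expected continuation weight on next period's payoff is β·p = 5/6·p, which plays the role of the discount factor.
Cooperation requires 5/6·p ≥ (26−19)/(26−10) = 7/16, hence p ≥ 21/40.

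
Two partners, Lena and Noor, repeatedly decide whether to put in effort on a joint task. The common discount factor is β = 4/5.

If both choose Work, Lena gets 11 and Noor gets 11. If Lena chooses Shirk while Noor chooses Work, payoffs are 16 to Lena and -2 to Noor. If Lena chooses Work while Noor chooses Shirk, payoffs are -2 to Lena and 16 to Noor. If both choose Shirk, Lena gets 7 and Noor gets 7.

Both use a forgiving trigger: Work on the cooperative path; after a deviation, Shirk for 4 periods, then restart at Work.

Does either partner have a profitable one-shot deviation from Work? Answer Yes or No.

No

Comparing payoff streams over the 5 periods until play realigns: cooperate → 11(1+β+…+β^4); deviate → 16 + 7(β+…+β^4).
Cooperation is sustained iff (11−7)(β+…+β^4) ≥ 16−11.
β+…+β^4 = 4/5·(1−(4/5)^4)/(1−4/5) = 2.3616, and (16−11)/(11−7) = 1.2500.
2.3616 ≥ 1.2500, so cooperation is sustainable.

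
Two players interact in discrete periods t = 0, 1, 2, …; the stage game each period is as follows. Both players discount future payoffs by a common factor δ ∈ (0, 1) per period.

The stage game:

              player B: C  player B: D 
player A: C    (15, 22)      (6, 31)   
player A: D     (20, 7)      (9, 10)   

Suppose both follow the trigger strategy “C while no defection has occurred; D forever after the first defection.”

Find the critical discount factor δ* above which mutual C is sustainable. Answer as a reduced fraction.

For player A: deviation gain 20−15 = 5, per-period punishment loss 15−9 = 6. IC gives δ ≥ 5/11.
For player B: gain 9, loss 12 per period, so δ ≥ 9/21 = 3/7.
The tighter constraint is player A's, so cooperation needs δ ≥ 5/11.

5/11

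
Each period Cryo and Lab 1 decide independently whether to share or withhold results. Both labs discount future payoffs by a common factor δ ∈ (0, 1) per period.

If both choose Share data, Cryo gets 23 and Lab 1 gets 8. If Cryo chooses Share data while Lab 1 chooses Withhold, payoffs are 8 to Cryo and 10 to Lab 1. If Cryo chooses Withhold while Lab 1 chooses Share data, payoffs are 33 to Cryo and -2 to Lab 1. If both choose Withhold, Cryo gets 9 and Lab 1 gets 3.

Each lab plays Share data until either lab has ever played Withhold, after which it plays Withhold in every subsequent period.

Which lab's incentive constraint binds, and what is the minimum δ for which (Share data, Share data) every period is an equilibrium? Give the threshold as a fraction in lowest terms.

Cryo; δ ≥ 5/12

Cryo: cooperation gives 23 each period; deviation gives 33 once then 9 forever.
  23/(1−δ) ≥ 33 + 9δ/(1−δ) ⇒ δ ≥ 10/24 = 5/12.
Lab 1: cooperation gives 8 each period; deviation gives 10 once then 3 forever.
  δ ≥ 2/7.
Both must hold, so the binding constraint is Cryo's: δ ≥ 5/12.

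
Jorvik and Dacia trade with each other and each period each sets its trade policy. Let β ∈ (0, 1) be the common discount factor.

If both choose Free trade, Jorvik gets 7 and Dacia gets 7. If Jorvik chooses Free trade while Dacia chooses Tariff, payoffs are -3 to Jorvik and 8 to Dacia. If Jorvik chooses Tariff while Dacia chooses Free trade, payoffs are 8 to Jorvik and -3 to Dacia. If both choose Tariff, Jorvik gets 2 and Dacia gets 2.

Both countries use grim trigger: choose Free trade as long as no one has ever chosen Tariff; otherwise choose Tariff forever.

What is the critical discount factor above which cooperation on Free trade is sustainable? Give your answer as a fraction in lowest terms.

1/6

Cooperation forever yields 7 each period: 7/(1−β).
Deviating yields 8 once, then 2 forever: 8 + 2β/(1−β).
No profitable deviation requires 7/(1−β) ≥ 8 + 2β/(1−β).
Multiplying by (1−β): 7 ≥ 8(1−β) + 2β = 8 − 6β.
So 6β ≥ 1, i.e. β ≥ 1/6.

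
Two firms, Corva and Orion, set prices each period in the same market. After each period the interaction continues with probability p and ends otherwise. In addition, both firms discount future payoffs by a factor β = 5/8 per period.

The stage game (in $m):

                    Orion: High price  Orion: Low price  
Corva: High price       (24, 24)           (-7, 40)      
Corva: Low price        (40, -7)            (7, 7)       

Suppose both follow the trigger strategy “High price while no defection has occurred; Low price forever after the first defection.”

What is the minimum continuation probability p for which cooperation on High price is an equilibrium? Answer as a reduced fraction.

Expected continuation weight on next period's payoff is β·p = 5/8·p, which plays the role of the discount factor.
Cooperation requires 5/8·p ≥ (40−24)/(40−7) = 16/33, hence p ≥ 128/165.

128/165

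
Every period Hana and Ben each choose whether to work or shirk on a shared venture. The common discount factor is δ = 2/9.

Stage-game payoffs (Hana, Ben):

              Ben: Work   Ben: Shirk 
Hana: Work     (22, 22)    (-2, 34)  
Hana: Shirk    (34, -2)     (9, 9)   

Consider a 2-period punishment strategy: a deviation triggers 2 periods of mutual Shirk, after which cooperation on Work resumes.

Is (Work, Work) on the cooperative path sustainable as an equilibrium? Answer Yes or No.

A one-shot deviation gives 34 now, then 9 for 2 periods, then back to 22.
Gain from deviating: (34−22) today; loss: (22−9) in each of the next 2 periods.
No-deviation condition: (22−9)(δ+…+δ^2) ≥ 34−22, i.e. δ+…+δ^2 ≥ 12/13.
At δ = 2/9: δ+…+δ^2 = 0.2716 < 0.9231.
So cooperation is not sustainable.

No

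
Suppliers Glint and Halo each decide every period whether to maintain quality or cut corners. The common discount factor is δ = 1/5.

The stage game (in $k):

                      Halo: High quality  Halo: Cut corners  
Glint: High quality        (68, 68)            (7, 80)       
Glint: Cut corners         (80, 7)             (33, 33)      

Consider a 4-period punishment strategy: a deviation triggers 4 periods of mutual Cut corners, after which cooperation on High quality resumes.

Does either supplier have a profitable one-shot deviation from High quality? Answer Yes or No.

A one-shot deviation gives 80 now, then 33 for 4 periods, then back to 68.
Gain from deviating: (80−68) today; loss: (68−33) in each of the next 4 periods.
No-deviation condition: (68−33)(δ+…+δ^4) ≥ 80−68, i.e. δ+…+δ^4 ≥ 12/35.
At δ = 1/5: δ+…+δ^4 = 0.2496 < 0.3429.
So cooperation is not sustainable.

Yes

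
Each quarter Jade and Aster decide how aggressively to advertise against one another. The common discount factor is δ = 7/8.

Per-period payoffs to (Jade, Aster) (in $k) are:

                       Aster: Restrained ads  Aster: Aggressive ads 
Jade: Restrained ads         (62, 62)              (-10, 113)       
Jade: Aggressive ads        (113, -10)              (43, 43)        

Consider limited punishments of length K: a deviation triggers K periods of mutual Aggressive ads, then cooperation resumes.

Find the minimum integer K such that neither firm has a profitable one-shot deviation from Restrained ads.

No profitable deviation requires (62−43)(δ+…+δ^K) ≥ 113−62, i.e. δ+…+δ^K ≥ 51/19 ≈ 2.6842.
With δ = 7/8, the partial sums are K=1: 0.8750, K=2: 1.6406, K=3: 2.3105, K=4: 2.8967.
K = 4 is the first length at which the sum reaches 2.6842.

4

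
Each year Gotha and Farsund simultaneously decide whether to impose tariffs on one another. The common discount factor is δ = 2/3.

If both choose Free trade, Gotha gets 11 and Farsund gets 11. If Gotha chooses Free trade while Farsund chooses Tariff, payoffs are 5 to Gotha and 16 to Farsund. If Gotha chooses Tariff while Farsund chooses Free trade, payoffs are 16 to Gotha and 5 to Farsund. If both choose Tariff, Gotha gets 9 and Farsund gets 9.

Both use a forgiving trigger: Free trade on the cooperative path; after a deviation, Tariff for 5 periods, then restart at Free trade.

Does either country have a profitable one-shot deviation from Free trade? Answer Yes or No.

Comparing payoff streams over the 6 periods until play realigns: cooperate → 11(1+δ+…+δ^5); deviate → 16 + 9(δ+…+δ^5).
Cooperation is sustained iff (11−9)(δ+…+δ^5) ≥ 16−11.
δ+…+δ^5 = 2/3·(1−(2/3)^5)/(1−2/3) = 1.7366, and (16−11)/(11−9) = 2.5000.
1.7366 < 2.5000, so cooperation is not sustainable.

Yes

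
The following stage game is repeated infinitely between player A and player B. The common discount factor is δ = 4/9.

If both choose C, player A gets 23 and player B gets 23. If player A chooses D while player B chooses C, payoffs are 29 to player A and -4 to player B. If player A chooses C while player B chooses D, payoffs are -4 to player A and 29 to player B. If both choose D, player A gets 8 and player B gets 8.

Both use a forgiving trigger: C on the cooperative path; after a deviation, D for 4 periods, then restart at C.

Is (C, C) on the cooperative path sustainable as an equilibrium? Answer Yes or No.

Yes

IC: δ+…+δ^4 ≥ (29−23)/(23−8) = 2/5.
At δ = 4/9: partial sum = 0.7688 ≥ 0.4000. Cooperation sustainable.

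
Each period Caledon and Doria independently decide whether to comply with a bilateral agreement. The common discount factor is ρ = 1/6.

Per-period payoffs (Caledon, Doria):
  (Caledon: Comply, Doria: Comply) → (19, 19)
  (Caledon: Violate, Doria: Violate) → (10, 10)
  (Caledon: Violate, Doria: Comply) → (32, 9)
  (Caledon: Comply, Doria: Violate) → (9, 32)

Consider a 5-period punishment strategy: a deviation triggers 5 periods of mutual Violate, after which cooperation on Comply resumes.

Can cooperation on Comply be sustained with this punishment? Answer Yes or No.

No

Comparing payoff streams over the 6 periods until play realigns: cooperate → 19(1+ρ+…+ρ^5); deviate → 32 + 10(ρ+…+ρ^5).
Cooperation is sustained iff (19−10)(ρ+…+ρ^5) ≥ 32−19.
ρ+…+ρ^5 = 1/6·(1−(1/6)^5)/(1−1/6) = 0.2000, and (32−19)/(19−10) = 1.4444.
0.2000 < 1.4444, so cooperation is not sustainable.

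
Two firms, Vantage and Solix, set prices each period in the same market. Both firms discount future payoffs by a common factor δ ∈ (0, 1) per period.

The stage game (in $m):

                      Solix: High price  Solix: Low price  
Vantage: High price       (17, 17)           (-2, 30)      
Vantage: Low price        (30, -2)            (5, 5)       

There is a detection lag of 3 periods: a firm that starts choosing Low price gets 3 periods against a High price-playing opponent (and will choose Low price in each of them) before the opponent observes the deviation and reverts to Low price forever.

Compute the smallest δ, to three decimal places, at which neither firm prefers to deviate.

A deviator earns 30 for 3 periods, then 5 forever; cooperating earns 17 forever. Multiplying the IC by (1−δ):
17 ≥ 30(1−δ^3) + 5δ^3, so 25·δ^3 ≥ 13 and δ^3 ≥ 13/25.
δ ≥ (13/25)^(1/3) ≈ 0.804.

0.804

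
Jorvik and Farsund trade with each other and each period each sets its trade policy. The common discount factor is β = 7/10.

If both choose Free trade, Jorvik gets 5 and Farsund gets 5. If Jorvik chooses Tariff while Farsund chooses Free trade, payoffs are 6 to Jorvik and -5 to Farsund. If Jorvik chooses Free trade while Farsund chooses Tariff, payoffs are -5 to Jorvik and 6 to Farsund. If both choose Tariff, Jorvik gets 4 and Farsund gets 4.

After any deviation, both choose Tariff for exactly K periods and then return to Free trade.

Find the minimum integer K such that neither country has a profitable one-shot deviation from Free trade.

IC: β(1−β^K)/(1−β) ≥ (6−5)/(5−4) = 1.
With β = 7/10: need 1 − β^K ≥ 1·(1−7/10)/(7/10), i.e. β^K ≤ 0.5714.
Since (7/10)^1 = 0.7000 and (7/10)^2 = 0.4900, the smallest such K is 2.

2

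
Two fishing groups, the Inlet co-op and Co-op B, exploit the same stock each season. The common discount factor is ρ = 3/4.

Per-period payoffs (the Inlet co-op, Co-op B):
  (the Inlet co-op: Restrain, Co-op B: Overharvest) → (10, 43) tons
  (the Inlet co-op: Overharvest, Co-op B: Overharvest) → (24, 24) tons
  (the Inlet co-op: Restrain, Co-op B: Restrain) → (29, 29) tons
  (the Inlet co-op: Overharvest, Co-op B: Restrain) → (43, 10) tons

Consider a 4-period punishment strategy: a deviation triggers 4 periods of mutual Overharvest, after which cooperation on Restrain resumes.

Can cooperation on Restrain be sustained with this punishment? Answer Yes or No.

IC: ρ+…+ρ^4 ≥ (43−29)/(29−24) = 14/5.
At ρ = 3/4: partial sum = 2.0508 < 2.8000. Cooperation not sustainable.

No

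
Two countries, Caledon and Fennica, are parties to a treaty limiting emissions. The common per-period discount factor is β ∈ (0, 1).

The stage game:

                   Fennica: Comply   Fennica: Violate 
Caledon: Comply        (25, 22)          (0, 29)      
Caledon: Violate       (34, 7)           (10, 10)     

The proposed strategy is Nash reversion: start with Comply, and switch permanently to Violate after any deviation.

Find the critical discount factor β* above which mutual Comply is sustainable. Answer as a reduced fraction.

Caledon: cooperation gives 25 each period; deviation gives 34 once then 10 forever.
  25/(1−β) ≥ 34 + 10β/(1−β) ⇒ β ≥ 9/24 = 3/8.
Fennica: cooperation gives 22 each period; deviation gives 29 once then 10 forever.
  β ≥ 7/19.
Both must hold, so the binding constraint is Caledon's: β ≥ 3/8.

3/8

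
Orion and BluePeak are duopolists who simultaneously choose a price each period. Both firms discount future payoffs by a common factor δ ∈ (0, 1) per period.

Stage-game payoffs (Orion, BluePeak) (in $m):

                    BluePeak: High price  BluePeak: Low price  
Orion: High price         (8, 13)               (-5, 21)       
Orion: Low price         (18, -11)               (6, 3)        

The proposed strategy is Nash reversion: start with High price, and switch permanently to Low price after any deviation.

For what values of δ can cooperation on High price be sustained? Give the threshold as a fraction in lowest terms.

5/6

Orion: cooperation gives 8 each period; deviation gives 18 once then 6 forever.
  8/(1−δ) ≥ 18 + 6δ/(1−δ) ⇒ δ ≥ 10/12 = 5/6.
BluePeak: cooperation gives 13 each period; deviation gives 21 once then 3 forever.
  δ ≥ 8/18 = 4/9.
Both must hold, so the binding constraint is Orion's: δ ≥ 5/6.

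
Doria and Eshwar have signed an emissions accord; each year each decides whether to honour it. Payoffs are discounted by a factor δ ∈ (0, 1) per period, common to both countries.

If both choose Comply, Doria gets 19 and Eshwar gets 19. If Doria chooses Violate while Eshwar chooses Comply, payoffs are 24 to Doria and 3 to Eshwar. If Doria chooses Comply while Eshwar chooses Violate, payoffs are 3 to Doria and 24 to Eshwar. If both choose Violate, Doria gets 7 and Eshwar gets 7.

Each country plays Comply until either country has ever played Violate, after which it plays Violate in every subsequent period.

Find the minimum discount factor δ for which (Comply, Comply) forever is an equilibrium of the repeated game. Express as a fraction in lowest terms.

5/17

19/(1−δ) ≥ 24 + 7δ/(1−δ)
19 ≥ 24 − 17δ
δ ≥ 5/17.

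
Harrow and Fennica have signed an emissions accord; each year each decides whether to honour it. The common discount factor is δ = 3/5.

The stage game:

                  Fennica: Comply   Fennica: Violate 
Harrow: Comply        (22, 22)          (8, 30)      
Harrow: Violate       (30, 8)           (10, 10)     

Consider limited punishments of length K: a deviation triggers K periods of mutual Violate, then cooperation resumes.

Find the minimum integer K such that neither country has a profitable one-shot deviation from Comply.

IC: δ(1−δ^K)/(1−δ) ≥ (30−22)/(22−10) = 2/3.
With δ = 3/5: need 1 − δ^K ≥ 2/3·(1−3/5)/(3/5), i.e. δ^K ≤ 0.5556.
Since (3/5)^1 = 0.6000 and (3/5)^2 = 0.3600, the smallest such K is 2.

2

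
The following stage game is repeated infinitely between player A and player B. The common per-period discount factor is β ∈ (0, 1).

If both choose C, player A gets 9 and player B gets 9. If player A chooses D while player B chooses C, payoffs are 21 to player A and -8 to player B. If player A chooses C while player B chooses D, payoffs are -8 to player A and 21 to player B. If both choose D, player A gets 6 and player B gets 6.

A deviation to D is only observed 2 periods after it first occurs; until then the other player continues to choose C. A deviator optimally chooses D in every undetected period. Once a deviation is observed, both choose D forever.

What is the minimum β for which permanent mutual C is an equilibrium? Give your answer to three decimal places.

0.894

The best deviation is to choose D for all 2 undetected periods, earning 21 each, then 6 forever once detected.
Deviation value: 21(1−β^2)/(1−β) + 6β^2/(1−β); cooperation value: 9/(1−β).
IC: 9 ≥ 21(1−β^2) + 6β^2 = 21 − 15β^2.
So β^2 ≥ 12/15 = 4/5, giving β ≥ (4/5)^(1/2) ≈ 0.894.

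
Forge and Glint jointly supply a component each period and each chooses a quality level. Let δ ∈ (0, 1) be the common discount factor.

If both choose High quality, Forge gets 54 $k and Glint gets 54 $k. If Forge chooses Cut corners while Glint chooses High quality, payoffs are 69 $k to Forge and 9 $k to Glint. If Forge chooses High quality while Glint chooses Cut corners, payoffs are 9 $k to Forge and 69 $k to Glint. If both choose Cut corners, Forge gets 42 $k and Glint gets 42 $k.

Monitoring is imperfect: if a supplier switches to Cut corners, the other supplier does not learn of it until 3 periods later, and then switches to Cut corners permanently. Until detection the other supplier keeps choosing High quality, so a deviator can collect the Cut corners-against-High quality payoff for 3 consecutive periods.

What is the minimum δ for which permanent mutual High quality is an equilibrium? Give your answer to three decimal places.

The best deviation is to choose Cut corners for all 3 undetected periods, earning 69 each, then 42 forever once detected.
Deviation value: 69(1−δ^3)/(1−δ) + 42δ^3/(1−δ); cooperation value: 54/(1−δ).
IC: 54 ≥ 69(1−δ^3) + 42δ^3 = 69 − 27δ^3.
So δ^3 ≥ 15/27 = 5/9, giving δ ≥ (5/9)^(1/3) ≈ 0.822.

0.822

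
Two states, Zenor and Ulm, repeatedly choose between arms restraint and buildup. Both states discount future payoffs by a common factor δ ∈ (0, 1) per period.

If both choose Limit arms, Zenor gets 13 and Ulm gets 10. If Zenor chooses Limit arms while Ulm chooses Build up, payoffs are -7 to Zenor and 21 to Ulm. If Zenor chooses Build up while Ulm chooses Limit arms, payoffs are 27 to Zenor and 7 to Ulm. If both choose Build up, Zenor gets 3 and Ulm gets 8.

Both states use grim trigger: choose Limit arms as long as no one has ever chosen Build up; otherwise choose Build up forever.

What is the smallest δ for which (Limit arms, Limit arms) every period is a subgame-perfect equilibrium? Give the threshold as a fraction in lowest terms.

Zenor's threshold: (27−13)/(27−3) = 7/12.
Ulm's threshold: (21−10)/(21−8) = 11/13.
7/12 < 11/13, so Ulm binds and δ* = 11/13.

11/13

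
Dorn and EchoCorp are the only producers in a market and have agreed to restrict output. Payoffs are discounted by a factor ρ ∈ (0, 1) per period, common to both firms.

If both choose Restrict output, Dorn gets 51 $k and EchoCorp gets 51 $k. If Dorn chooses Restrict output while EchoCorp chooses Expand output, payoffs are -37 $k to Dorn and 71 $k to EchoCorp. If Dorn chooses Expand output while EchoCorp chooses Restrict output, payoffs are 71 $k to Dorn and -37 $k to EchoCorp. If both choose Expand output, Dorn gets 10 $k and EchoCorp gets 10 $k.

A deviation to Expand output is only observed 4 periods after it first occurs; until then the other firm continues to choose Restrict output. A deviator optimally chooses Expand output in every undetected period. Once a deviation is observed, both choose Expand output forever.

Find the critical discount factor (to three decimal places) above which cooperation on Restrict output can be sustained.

0.757

Deviating for the 4 undetected periods gains 71−51 = 20 per period over cooperation, then loses 51−10 = 41 per period forever once punishment starts.
Gain: 20(1 + ρ + … + ρ^3); loss: 41·ρ^4/(1−ρ).
No profitable deviation ⇔ 20(1−ρ^4) ≤ 41·ρ^4, i.e. ρ^4 ≥ 20/(20+41) = 20/61.
Hence ρ ≥ (20/61)^(1/4) ≈ 0.757.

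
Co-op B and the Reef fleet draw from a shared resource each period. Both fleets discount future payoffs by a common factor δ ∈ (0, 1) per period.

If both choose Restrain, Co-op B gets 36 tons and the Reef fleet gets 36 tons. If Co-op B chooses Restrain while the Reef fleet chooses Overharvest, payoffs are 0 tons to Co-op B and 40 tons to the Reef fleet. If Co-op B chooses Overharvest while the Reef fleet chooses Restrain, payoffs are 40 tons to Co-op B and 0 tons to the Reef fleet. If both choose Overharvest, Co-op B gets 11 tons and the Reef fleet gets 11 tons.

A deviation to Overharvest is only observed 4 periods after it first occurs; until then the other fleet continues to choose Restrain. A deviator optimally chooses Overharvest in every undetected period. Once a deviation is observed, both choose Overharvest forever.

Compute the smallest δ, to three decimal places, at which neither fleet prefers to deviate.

A deviator earns 40 for 4 periods, then 11 forever; cooperating earns 36 forever. Multiplying the IC by (1−δ):
36 ≥ 40(1−δ^4) + 11δ^4, so 29·δ^4 ≥ 4 and δ^4 ≥ 4/29.
δ ≥ (4/29)^(1/4) ≈ 0.609.

0.609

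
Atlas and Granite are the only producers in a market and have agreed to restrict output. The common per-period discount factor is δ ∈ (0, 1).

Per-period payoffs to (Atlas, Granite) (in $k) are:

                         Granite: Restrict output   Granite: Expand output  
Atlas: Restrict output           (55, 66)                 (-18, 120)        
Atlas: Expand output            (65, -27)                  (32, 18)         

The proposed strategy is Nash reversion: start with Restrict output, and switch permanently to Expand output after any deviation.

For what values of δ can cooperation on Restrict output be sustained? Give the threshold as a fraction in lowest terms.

9/17

Atlas's threshold: (65−55)/(65−32) = 10/33.
Granite's threshold: (120−66)/(120−18) = 9/17.
10/33 < 9/17, so Granite binds and δ* = 9/17.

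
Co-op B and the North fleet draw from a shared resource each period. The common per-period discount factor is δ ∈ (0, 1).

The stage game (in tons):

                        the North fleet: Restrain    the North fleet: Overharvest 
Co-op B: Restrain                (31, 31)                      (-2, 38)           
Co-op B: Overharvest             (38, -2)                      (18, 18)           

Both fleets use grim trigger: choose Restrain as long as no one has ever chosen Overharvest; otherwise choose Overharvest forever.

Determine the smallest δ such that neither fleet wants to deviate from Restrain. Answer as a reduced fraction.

7/20

Under grim trigger the critical discount factor is (T−C)/(T−P) with T = 38, C = 31, P = 18.
δ* = (38−31)/(38−18) = 7/20.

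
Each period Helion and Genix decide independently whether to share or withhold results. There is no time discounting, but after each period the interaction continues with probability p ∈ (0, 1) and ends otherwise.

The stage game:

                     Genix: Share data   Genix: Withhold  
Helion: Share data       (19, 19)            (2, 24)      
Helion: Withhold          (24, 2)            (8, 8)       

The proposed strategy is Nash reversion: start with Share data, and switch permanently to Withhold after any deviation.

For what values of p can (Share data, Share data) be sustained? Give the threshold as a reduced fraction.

5/16

Expected cooperation value is 19 + p·19 + p²·19 + … = 19/(1−p); deviation gives 24 + p·8/(1−p).
19 ≥ 24(1−p) + 8p ⇒ 16p ≥ 5 ⇒ p ≥ 5/16.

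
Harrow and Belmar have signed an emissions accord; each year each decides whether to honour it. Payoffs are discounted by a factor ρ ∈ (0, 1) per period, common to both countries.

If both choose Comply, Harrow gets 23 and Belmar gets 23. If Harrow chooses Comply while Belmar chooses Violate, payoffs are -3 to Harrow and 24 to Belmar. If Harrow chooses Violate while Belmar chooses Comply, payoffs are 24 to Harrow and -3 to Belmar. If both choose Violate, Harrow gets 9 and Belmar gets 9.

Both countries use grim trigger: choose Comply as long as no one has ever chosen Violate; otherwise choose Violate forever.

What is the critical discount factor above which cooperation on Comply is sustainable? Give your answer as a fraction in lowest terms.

1/15

One-period gain from deviating is 24 − 23 = 1. The loss is 23 − 9 = 14 in every subsequent period, with present value 14·ρ/(1−ρ).
Deviation is unprofitable when 14·ρ/(1−ρ) ≥ 1, i.e. ρ/(1−ρ) ≥ 1/14.
Equivalently ρ ≥ 1/(1+14) = 1/15.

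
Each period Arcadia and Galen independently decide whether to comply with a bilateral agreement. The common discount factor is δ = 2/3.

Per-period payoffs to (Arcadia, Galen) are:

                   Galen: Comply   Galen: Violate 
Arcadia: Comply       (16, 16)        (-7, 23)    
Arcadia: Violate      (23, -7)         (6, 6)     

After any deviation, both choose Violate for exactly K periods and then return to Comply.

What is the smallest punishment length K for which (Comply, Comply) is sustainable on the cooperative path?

IC: δ(1−δ^K)/(1−δ) ≥ (23−16)/(16−6) = 7/10.
With δ = 2/3: need 1 − δ^K ≥ 7/10·(1−2/3)/(2/3), i.e. δ^K ≤ 0.6500.
Since (2/3)^1 = 0.6667 and (2/3)^2 = 0.4444, the smallest such K is 2.

2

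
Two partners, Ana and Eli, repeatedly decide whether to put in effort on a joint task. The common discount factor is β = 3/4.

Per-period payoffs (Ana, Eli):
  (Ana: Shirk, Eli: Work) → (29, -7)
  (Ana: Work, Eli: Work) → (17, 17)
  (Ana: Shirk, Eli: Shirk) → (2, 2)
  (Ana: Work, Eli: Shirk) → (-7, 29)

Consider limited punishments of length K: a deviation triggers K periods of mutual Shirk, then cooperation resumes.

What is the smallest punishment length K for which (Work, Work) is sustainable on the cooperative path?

No profitable deviation requires (17−2)(β+…+β^K) ≥ 29−17, i.e. β+…+β^K ≥ 4/5 ≈ 0.8000.
With β = 3/4, the partial sums are K=1: 0.7500, K=2: 1.3125.
K = 2 is the first length at which the sum reaches 0.8000.

2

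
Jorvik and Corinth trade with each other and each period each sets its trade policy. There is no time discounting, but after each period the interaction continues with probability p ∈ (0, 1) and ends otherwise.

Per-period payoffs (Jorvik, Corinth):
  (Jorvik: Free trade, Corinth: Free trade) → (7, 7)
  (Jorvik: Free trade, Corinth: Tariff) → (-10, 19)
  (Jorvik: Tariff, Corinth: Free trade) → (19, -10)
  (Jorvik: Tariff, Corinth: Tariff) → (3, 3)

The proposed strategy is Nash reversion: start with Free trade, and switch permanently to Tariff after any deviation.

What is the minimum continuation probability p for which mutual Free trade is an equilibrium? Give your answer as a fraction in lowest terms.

Expected cooperation value is 7 + p·7 + p²·7 + … = 7/(1−p); deviation gives 19 + p·3/(1−p).
7 ≥ 19(1−p) + 3p ⇒ 16p ≥ 12 ⇒ p ≥ 12/16 = 3/4.

3/4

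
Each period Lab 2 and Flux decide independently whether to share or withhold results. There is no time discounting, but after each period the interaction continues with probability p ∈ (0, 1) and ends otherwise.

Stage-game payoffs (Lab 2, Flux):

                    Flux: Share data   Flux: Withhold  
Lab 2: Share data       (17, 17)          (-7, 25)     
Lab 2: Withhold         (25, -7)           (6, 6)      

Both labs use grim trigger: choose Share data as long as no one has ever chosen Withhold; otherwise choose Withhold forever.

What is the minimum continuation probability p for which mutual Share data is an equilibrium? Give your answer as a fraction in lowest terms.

With no time discounting, the continuation probability p plays the role of the discount factor.
Grim-trigger IC: 17/(1−p) ≥ 25 + 6p/(1−p) ⇒ p ≥ (25−17)/(25−6) = 8/19.

8/19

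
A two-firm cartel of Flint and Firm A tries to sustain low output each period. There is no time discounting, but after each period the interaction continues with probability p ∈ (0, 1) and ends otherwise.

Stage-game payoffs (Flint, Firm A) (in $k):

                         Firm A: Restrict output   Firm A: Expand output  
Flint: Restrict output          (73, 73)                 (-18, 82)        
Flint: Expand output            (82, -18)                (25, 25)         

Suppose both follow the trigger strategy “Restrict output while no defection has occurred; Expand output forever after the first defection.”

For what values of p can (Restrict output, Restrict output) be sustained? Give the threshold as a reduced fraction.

3/19

With no time discounting, the continuation probability p plays the role of the discount factor.
Grim-trigger IC: 73/(1−p) ≥ 82 + 25p/(1−p) ⇒ p ≥ (82−73)/(82−25) = 3/19.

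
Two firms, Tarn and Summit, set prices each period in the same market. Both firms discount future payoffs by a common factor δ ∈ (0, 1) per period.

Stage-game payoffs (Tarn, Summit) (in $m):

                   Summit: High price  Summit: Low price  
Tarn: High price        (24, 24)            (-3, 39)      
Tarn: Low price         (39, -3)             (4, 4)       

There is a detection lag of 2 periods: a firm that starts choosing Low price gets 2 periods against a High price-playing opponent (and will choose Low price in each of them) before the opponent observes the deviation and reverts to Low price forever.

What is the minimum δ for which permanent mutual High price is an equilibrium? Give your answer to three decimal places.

The best deviation is to choose Low price for all 2 undetected periods, earning 39 each, then 4 forever once detected.
Deviation value: 39(1−δ^2)/(1−δ) + 4δ^2/(1−δ); cooperation value: 24/(1−δ).
IC: 24 ≥ 39(1−δ^2) + 4δ^2 = 39 − 35δ^2.
So δ^2 ≥ 15/35 = 3/7, giving δ ≥ (3/7)^(1/2) ≈ 0.655.

0.655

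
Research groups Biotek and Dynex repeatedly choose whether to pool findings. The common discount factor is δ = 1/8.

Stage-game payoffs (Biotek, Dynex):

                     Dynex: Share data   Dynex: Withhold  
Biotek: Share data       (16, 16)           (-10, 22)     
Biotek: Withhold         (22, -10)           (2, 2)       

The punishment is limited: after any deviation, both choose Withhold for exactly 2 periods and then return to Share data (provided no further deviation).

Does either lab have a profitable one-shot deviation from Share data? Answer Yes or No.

A one-shot deviation gives 22 now, then 2 for 2 periods, then back to 16.
Gain from deviating: (22−16) today; loss: (16−2) in each of the next 2 periods.
No-deviation condition: (16−2)(δ+…+δ^2) ≥ 22−16, i.e. δ+…+δ^2 ≥ 3/7.
At δ = 1/8: δ+…+δ^2 = 0.1406 < 0.4286.
So cooperation is not sustainable.

Yes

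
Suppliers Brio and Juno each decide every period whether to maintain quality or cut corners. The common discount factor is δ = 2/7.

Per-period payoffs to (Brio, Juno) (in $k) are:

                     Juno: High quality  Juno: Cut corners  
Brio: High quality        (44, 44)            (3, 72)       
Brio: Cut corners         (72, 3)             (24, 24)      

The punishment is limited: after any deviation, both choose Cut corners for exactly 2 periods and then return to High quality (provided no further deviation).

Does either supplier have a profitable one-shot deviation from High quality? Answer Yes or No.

Yes

Comparing payoff streams over the 3 periods until play realigns: cooperate → 44(1+δ+…+δ^2); deviate → 72 + 24(δ+…+δ^2).
Cooperation is sustained iff (44−24)(δ+…+δ^2) ≥ 72−44.
δ+…+δ^2 = 2/7·(1−(2/7)^2)/(1−2/7) = 0.3673, and (72−44)/(44−24) = 1.4000.
0.3673 < 1.4000, so cooperation is not sustainable.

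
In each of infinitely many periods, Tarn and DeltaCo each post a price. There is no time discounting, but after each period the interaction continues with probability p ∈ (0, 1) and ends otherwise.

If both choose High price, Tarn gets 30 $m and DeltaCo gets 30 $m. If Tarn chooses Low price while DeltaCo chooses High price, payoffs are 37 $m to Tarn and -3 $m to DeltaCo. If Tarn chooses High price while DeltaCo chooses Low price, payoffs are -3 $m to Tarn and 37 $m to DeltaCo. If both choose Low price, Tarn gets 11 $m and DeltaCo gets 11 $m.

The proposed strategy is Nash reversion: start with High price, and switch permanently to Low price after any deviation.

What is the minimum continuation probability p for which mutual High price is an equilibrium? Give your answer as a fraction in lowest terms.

7/26

Expected cooperation value is 30 + p·30 + p²·30 + … = 30/(1−p); deviation gives 37 + p·11/(1−p).
30 ≥ 37(1−p) + 11p ⇒ 26p ≥ 7 ⇒ p ≥ 7/26.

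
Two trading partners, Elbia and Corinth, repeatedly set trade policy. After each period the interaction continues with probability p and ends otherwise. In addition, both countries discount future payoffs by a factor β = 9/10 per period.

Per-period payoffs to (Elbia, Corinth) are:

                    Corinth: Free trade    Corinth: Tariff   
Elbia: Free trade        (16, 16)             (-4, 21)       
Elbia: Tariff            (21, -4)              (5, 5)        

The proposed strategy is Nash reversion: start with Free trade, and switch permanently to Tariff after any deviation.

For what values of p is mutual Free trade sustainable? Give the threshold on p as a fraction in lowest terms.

25/72

Expected continuation weight on next period's payoff is β·p = 9/10·p, which plays the role of the discount factor.
Cooperation requires 9/10·p ≥ (21−16)/(21−5) = 5/16, hence p ≥ 25/72.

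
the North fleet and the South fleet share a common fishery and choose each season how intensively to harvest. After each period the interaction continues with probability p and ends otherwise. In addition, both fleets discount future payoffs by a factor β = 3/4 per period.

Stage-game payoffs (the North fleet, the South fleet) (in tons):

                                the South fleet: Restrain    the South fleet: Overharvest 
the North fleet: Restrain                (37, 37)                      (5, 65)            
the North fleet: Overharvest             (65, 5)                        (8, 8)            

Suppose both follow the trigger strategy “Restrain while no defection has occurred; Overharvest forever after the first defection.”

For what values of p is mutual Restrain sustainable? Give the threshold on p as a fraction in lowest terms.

112/171

Expected continuation weight on next period's payoff is β·p = 3/4·p, which plays the role of the discount factor.
Cooperation requires 3/4·p ≥ (65−37)/(65−8) = 28/57, hence p ≥ 112/171.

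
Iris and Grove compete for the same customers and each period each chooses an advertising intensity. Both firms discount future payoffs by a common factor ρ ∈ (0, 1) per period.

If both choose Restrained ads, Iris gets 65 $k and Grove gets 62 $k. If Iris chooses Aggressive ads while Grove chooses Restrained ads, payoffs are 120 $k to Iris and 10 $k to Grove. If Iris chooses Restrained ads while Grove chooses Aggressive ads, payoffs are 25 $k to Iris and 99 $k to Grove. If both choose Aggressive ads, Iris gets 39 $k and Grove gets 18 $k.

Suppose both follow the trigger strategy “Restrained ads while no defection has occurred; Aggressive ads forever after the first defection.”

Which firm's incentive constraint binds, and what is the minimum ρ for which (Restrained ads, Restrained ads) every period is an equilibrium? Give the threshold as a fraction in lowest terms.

For Iris: deviation gain 120−65 = 55, per-period punishment loss 65−39 = 26. IC gives ρ ≥ 55/81.
For Grove: gain 37, loss 44 per period, so ρ ≥ 37/81.
The tighter constraint is Iris's, so cooperation needs ρ ≥ 55/81.

Iris; ρ ≥ 55/81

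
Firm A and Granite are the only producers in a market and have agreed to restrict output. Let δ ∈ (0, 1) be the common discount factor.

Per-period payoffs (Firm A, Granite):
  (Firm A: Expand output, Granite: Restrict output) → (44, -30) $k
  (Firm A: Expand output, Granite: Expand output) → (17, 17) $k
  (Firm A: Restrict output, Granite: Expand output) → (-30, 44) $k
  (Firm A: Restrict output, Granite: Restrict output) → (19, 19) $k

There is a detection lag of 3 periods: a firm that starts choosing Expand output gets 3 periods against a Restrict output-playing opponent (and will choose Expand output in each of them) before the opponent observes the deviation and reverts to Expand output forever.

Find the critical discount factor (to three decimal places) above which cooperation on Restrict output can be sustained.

A deviator earns 44 for 3 periods, then 17 forever; cooperating earns 19 forever. Multiplying the IC by (1−δ):
19 ≥ 44(1−δ^3) + 17δ^3, so 27·δ^3 ≥ 25 and δ^3 ≥ 25/27.
δ ≥ (25/27)^(1/3) ≈ 0.975.

0.975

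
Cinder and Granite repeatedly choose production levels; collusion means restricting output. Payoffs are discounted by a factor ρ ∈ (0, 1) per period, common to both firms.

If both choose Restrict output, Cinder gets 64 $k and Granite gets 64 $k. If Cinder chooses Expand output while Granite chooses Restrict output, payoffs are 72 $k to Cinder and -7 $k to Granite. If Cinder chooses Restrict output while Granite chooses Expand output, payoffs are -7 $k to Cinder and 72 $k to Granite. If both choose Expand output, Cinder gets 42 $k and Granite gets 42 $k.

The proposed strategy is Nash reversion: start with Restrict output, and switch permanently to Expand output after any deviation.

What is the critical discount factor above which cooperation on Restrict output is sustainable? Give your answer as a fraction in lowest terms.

Cooperation forever yields 64 each period: 64/(1−ρ).
Deviating yields 72 once, then 42 forever: 72 + 42ρ/(1−ρ).
No profitable deviation requires 64/(1−ρ) ≥ 72 + 42ρ/(1−ρ).
Multiplying by (1−ρ): 64 ≥ 72(1−ρ) + 42ρ = 72 − 30ρ.
So 30ρ ≥ 8, i.e. ρ ≥ 8/30 = 4/15.

4/15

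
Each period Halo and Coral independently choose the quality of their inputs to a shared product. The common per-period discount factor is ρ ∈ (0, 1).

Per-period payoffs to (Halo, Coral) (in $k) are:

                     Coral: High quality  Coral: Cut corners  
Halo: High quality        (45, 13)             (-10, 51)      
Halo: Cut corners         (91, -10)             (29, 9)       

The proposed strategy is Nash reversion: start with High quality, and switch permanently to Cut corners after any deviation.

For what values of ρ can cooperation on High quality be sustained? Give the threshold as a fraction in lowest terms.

For Halo: deviation gain 91−45 = 46, per-period punishment loss 45−29 = 16. IC gives ρ ≥ 46/62 = 23/31.
For Coral: gain 38, loss 4 per period, so ρ ≥ 38/42 = 19/21.
The tighter constraint is Coral's, so cooperation needs ρ ≥ 19/21.

19/21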